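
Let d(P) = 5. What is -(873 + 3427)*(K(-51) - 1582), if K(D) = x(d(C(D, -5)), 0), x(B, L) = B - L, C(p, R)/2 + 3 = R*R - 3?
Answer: 6781100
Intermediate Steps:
C(p, R) = -12 + 2*R² (C(p, R) = -6 + 2*(R*R - 3) = -6 + 2*(R² - 3) = -6 + 2*(-3 + R²) = -6 + (-6 + 2*R²) = -12 + 2*R²)
K(D) = 5 (K(D) = 5 - 1*0 = 5 + 0 = 5)
-(873 + 3427)*(K(-51) - 1582) = -(873 + 3427)*(5 - 1582) = -4300*(-1577) = -1*(-6781100) = 6781100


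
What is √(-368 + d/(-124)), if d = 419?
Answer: I*√1427581/62 ≈ 19.271*I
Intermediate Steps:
√(-368 + d/(-124)) = √(-368 + 419/(-124)) = √(-368 + 419*(-1/124)) = √(-368 - 419/124) = √(-46051/124) = I*√1427581/62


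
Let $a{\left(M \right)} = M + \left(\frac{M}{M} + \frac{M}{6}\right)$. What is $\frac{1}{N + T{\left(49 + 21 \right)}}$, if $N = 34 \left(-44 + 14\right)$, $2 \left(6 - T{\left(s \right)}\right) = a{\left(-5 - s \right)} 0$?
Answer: $- \frac{1}{1014} \approx -0.00098619$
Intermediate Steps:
$a{\left(M \right)} = 1 + \frac{7 M}{6}$ ($a{\left(M \right)} = M + \left(1 + M \frac{1}{6}\right) = M + \left(1 + \frac{M}{6}\right) = 1 + \frac{7 M}{6}$)
$T{\left(s \right)} = 6$ ($T{\left(s \right)} = 6 - \frac{\left(1 + \frac{7 \left(-5 - s\right)}{6}\right) 0}{2} = 6 - \frac{\left(1 - \left(\frac{35}{6} + \frac{7 s}{6}\right)\right) 0}{2} = 6 - \frac{\left(- \frac{29}{6} - \frac{7 s}{6}\right) 0}{2} = 6 - 0 = 6 + 0 = 6$)
$N = -1020$ ($N = 34 \left(-30\right) = -1020$)
$\frac{1}{N + T{\left(49 + 21 \right)}} = \frac{1}{-1020 + 6} = \frac{1}{-1014} = - \frac{1}{1014}$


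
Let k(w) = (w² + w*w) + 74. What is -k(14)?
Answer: -466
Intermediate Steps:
k(w) = 74 + 2*w² (k(w) = (w² + w²) + 74 = 2*w² + 74 = 74 + 2*w²)
-k(14) = -(74 + 2*14²) = -(74 + 2*196) = -(74 + 392) = -1*466 = -466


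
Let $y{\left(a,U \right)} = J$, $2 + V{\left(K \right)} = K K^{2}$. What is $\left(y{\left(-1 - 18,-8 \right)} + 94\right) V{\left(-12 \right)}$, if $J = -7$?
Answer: $-150510$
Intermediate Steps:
$V{\left(K \right)} = -2 + K^{3}$ ($V{\left(K \right)} = -2 + K K^{2} = -2 + K^{3}$)
$y{\left(a,U \right)} = -7$
$\left(y{\left(-1 - 18,-8 \right)} + 94\right) V{\left(-12 \right)} = \left(-7 + 94\right) \left(-2 + \left(-12\right)^{3}\right) = 87 \left(-2 - 1728\right) = 87 \left(-1730\right) = -150510$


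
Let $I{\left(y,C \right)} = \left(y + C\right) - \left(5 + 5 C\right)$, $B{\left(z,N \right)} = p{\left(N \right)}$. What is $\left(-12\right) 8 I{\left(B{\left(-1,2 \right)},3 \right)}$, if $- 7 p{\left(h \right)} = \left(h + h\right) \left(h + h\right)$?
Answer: $\frac{12960}{7} \approx 1851.4$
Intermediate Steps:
$p{\left(h \right)} = - \frac{4 h^{2}}{7}$ ($p{\left(h \right)} = - \frac{\left(h + h\right) \left(h + h\right)}{7} = - \frac{2 h 2 h}{7} = - \frac{4 h^{2}}{7}$)
$B{\left(z,N \right)} = - \frac{4 N^{2}}{7}$
$I{\left(y,C \right)} = -5 + y - 4 C$ ($I{\left(y,C \right)} = \left(C + y\right) - \left(5 + 5 C\right) = -5 + y - 4 C$)
$\left(-12\right) 8 I{\left(B{\left(-1,2 \right)},3 \right)} = \left(-12\right) 8 \left(-5 - \frac{4 \cdot 2^{2}}{7} - 12\right) = - 96 \left(-5 - \frac{16}{7} - 12\right) = \left(-96\right) \left(- \frac{135}{7}\right) = \frac{12960}{7}$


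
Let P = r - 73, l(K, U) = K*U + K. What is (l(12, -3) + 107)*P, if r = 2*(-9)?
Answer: -7553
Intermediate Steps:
r = -18
l(K, U) = K + K*U
P = -91 (P = -18 - 73 = -91)
(l(12, -3) + 107)*P = (12*(1 - 3) + 107)*(-91) = (12*(-2) + 107)*(-91) = (-24 + 107)*(-91) = 83*(-91) = -7553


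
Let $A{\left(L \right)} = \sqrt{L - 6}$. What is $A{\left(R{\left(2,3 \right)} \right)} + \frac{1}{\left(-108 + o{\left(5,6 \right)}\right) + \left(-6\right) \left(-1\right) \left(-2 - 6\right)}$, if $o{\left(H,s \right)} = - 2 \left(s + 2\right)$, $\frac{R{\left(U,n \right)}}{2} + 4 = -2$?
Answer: $- \frac{1}{172} + 3 i \sqrt{2} \approx -0.005814 + 4.2426 i$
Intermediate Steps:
$R{\left(U,n \right)} = -12$ ($R{\left(U,n \right)} = -8 + 2 \left(-2\right) = -8 - 4 = -12$)
$o{\left(H,s \right)} = -4 - 2 s$ ($o{\left(H,s \right)} = - 2 \left(2 + s\right) = -4 - 2 s$)
$A{\left(L \right)} = \sqrt{-6 + L}$
$A{\left(R{\left(2,3 \right)} \right)} + \frac{1}{\left(-108 + o{\left(5,6 \right)}\right) + \left(-6\right) \left(-1\right) \left(-2 - 6\right)} = \sqrt{-6 - 12} + \frac{1}{\left(-108 - 16\right) + \left(-6\right) \left(-1\right) \left(-2 - 6\right)} = \sqrt{-18} + \frac{1}{\left(-108 - 16\right) + 6 \left(-8\right)} = 3 i \sqrt{2} + \frac{1}{\left(-108 - 16\right) - 48} = 3 i \sqrt{2} + \frac{1}{-124 - 48} = 3 i \sqrt{2} + \frac{1}{-172} = 3 i \sqrt{2} - \frac{1}{172} = - \frac{1}{172} + 3 i \sqrt{2}$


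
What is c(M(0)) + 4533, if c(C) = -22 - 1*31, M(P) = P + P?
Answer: 4480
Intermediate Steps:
M(P) = 2*P
c(C) = -53 (c(C) = -22 - 31 = -53)
c(M(0)) + 4533 = -53 + 4533 = 4480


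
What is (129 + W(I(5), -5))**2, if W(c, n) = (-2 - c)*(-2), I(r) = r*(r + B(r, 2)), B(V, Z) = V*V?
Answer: 187489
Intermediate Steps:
B(V, Z) = V**2
I(r) = r*(r + r**2)
W(c, n) = 4 + 2*c
(129 + W(I(5), -5))**2 = (129 + (4 + 2*(5**2*(1 + 5))))**2 = (129 + (4 + 2*(25*6)))**2 = (129 + (4 + 2*150))**2 = (129 + (4 + 300))**2 = (129 + 304)**2 = 433**2 = 187489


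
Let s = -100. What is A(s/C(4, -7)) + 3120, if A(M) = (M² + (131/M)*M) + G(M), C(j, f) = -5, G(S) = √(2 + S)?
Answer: 3651 + √22 ≈ 3655.7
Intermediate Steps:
A(M) = 131 + M² + √(2 + M) (A(M) = (M² + (131/M)*M) + √(2 + M) = (M² + 131) + √(2 + M) = (131 + M²) + √(2 + M) = 131 + M² + √(2 + M))
A(s/C(4, -7)) + 3120 = (131 + (-100/(-5))² + √(2 - 100/(-5))) + 3120 = (131 + (-100*(-⅕))² + √(2 - 100*(-⅕))) + 3120 = (131 + 20² + √(2 + 20)) + 3120 = (131 + 400 + √22) + 3120 = (531 + √22) + 3120 = 3651 + √22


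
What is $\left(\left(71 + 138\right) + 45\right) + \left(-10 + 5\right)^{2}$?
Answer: $279$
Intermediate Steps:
$\left(\left(71 + 138\right) + 45\right) + \left(-10 + 5\right)^{2} = \left(209 + 45\right) + \left(-5\right)^{2} = 254 + 25 = 279$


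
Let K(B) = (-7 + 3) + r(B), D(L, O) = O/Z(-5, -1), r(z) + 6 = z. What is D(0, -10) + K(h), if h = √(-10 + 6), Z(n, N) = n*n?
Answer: -52/5 + 2*I ≈ -10.4 + 2.0*I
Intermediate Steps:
r(z) = -6 + z
Z(n, N) = n²
D(L, O) = O/25 (D(L, O) = O/((-5)²) = O/25)
h = 2*I (h = √(-4) = 2*I ≈ 2.0*I)
K(B) = -10 + B (K(B) = (-7 + 3) + (-6 + B) = -4 + (-6 + B) = -10 + B)
D(0, -10) + K(h) = (1/25)*(-10) + (-10 + 2*I) = -⅖ + (-10 + 2*I) = -52/5 + 2*I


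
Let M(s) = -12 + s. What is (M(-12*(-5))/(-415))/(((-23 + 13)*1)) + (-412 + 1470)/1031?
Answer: 2220094/2139325 ≈ 1.0378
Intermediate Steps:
(M(-12*(-5))/(-415))/(((-23 + 13)*1)) + (-412 + 1470)/1031 = ((-12 - 12*(-5))/(-415))/(((-23 + 13)*1)) + (-412 + 1470)/1031 = ((-12 + 60)*(-1/415))/((-10*1)) + 1058*(1/1031) = (48*(-1/415))/(-10) + 1058/1031 = -48/415*(-1/10) + 1058/1031 = 24/2075 + 1058/1031 = 2220094/2139325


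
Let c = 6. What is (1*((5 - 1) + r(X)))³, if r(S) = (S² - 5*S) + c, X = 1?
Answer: 216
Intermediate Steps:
r(S) = 6 + S² - 5*S (r(S) = (S² - 5*S) + 6 = 6 + S² - 5*S)
(1*((5 - 1) + r(X)))³ = (1*((5 - 1) + (6 + 1² - 5*1)))³ = (1*(4 + (6 + 1 - 5)))³ = (1*(4 + 2))³ = (1*6)³ = 6³ = 216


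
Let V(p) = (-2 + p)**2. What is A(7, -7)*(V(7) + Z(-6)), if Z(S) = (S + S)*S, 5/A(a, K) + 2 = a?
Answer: 97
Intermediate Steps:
A(a, K) = 5/(-2 + a)
Z(S) = 2*S**2 (Z(S) = (2*S)*S = 2*S**2)
A(7, -7)*(V(7) + Z(-6)) = (5/(-2 + 7))*((-2 + 7)**2 + 2*(-6)**2) = (5/5)*(5**2 + 2*36) = (5*(1/5))*(25 + 72) = 1*97 = 97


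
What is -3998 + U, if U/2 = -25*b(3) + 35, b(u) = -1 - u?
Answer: -3728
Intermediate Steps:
U = 270 (U = 2*(-25*(-1 - 1*3) + 35) = 2*(-25*(-1 - 3) + 35) = 2*(-25*(-4) + 35) = 2*(100 + 35) = 2*135 = 270)
-3998 + U = -3998 + 270 = -3728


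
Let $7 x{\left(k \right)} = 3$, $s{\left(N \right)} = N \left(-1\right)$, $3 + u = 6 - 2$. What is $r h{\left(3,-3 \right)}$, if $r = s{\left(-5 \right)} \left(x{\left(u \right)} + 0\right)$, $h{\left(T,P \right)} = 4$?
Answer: $\frac{60}{7} \approx 8.5714$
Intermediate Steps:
$u = 1$ ($u = -3 + \left(6 - 2\right) = -3 + 4 = 1$)
$s{\left(N \right)} = - N$
$x{\left(k \right)} = \frac{3}{7}$ ($x{\left(k \right)} = \frac{1}{7} \cdot 3 = \frac{3}{7}$)
$r = \frac{15}{7}$ ($r = \left(-1\right) \left(-5\right) \left(\frac{3}{7} + 0\right) = 5 \cdot \frac{3}{7} = \frac{15}{7} \approx 2.1429$)
$r h{\left(3,-3 \right)} = \frac{15}{7} \cdot 4 = \frac{60}{7}$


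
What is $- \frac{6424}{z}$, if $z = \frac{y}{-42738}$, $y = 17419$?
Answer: $\frac{274548912}{17419} \approx 15761.0$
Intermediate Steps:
$z = - \frac{17419}{42738}$ ($z = \frac{17419}{-42738} = 17419 \left(- \frac{1}{42738}\right) = - \frac{17419}{42738} \approx -0.40758$)
$- \frac{6424}{z} = - \frac{6424}{- \frac{17419}{42738}} = \left(-6424\right) \left(- \frac{42738}{17419}\right) = \frac{274548912}{17419}$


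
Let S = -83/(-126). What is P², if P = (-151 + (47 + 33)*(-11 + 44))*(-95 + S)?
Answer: 875375361348049/15876 ≈ 5.5138e+10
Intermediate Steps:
S = 83/126 (S = -83*(-1/126) = 83/126 ≈ 0.65873)
P = -29586743/126 (P = (-151 + (47 + 33)*(-11 + 44))*(-95 + 83/126) = (-151 + 80*33)*(-11887/126) = (-151 + 2640)*(-11887/126) = 2489*(-11887/126) = -29586743/126 ≈ -2.3482e+5)
P² = (-29586743/126)² = 875375361348049/15876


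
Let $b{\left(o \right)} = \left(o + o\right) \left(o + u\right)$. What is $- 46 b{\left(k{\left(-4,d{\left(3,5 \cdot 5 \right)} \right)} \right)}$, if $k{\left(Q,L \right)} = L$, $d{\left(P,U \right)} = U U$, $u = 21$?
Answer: $-37145000$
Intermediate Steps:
$d{\left(P,U \right)} = U^{2}$
$b{\left(o \right)} = 2 o \left(21 + o\right)$ ($b{\left(o \right)} = \left(o + o\right) \left(o + 21\right) = 2 o \left(21 + o\right)$)
$- 46 b{\left(k{\left(-4,d{\left(3,5 \cdot 5 \right)} \right)} \right)} = - 46 \cdot 2 \left(5 \cdot 5\right)^{2} \left(21 + \left(5 \cdot 5\right)^{2}\right) = - 46 \cdot 2 \cdot 25^{2} \left(21 + 25^{2}\right) = - 46 \cdot 2 \cdot 625 \left(21 + 625\right) = - 46 \cdot 2 \cdot 625 \cdot 646 = \left(-46\right) 807500 = -37145000$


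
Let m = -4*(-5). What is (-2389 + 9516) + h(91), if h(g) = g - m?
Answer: 7198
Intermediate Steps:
m = 20
h(g) = -20 + g (h(g) = g - 1*20 = g - 20 = -20 + g)
(-2389 + 9516) + h(91) = (-2389 + 9516) + (-20 + 91) = 7127 + 71 = 7198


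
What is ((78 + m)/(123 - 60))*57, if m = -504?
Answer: -2698/7 ≈ -385.43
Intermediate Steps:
((78 + m)/(123 - 60))*57 = ((78 - 504)/(123 - 60))*57 = -426/63*57 = -426*1/63*57 = -142/21*57 = -2698/7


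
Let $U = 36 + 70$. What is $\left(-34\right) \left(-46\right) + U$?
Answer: $1670$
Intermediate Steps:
$U = 106$
$\left(-34\right) \left(-46\right) + U = \left(-34\right) \left(-46\right) + 106 = 1564 + 106 = 1670$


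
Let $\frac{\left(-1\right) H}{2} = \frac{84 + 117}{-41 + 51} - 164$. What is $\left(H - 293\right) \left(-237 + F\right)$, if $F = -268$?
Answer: $2626$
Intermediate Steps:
$H = \frac{1439}{5}$ ($H = - 2 \left(\frac{84 + 117}{-41 + 51} - 164\right) = - 2 \left(\frac{201}{10} - 164\right) = \left(-2\right) \left(- \frac{1439}{10}\right) = \frac{1439}{5} \approx 287.8$)
$\left(H - 293\right) \left(-237 + F\right) = \left(\frac{1439}{5} - 293\right) \left(-237 - 268\right) = \left(- \frac{26}{5}\right) \left(-505\right) = 2626$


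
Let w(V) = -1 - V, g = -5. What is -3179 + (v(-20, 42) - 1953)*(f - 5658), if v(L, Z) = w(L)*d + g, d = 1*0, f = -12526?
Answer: 35601093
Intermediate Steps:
d = 0
v(L, Z) = -5 (v(L, Z) = (-1 - L)*0 - 5 = 0 - 5 = -5)
-3179 + (v(-20, 42) - 1953)*(f - 5658) = -3179 + (-5 - 1953)*(-12526 - 5658) = -3179 - 1958*(-18184) = -3179 + 35604272 = 35601093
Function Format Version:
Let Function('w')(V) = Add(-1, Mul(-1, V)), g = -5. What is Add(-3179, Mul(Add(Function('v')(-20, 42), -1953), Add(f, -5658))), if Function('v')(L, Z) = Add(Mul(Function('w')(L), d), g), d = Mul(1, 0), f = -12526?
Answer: 35601093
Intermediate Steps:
d = 0
Function('v')(L, Z) = -5 (Function('v')(L, Z) = Add(Mul(Add(-1, Mul(-1, L)), 0), -5) = Add(0, -5) = -5)
Add(-3179, Mul(Add(Function('v')(-20, 42), -1953), Add(f, -5658))) = Add(-3179, Mul(Add(-5, -1953), Add(-12526, -5658))) = Add(-3179, Mul(-1958, -18184)) = Add(-3179, 35604272) = 35601093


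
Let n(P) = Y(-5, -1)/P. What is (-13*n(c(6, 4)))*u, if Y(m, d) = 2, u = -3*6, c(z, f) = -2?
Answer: -234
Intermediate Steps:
u = -18
n(P) = 2/P
(-13*n(c(6, 4)))*u = -26/(-2)*(-18) = -26*(-1)/2*(-18) = -13*(-1)*(-18) = 13*(-18) = -234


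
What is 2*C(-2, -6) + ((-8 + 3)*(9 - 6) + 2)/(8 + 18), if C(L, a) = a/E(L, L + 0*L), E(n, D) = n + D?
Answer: 5/2 ≈ 2.5000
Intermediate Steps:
E(n, D) = D + n
C(L, a) = a/(2*L) (C(L, a) = a/((L + 0*L) + L) = a/((L + 0) + L) = a/(L + L) = a/((2*L)) = a*(1/(2*L)) = a/(2*L))
2*C(-2, -6) + ((-8 + 3)*(9 - 6) + 2)/(8 + 18) = 2*((1/2)*(-6)/(-2)) + ((-8 + 3)*(9 - 6) + 2)/(8 + 18) = 2*((1/2)*(-6)*(-1/2)) + (-5*3 + 2)/26 = 2*(3/2) + (-15 + 2)*(1/26) = 3 - 13*1/26 = 3 - 1/2 = 5/2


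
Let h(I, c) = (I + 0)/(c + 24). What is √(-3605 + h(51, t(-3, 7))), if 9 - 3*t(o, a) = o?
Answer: I*√706223/14 ≈ 60.026*I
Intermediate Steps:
t(o, a) = 3 - o/3
h(I, c) = I/(24 + c)
√(-3605 + h(51, t(-3, 7))) = √(-3605 + 51/(24 + (3 - ⅓*(-3)))) = √(-3605 + 51/(24 + (3 + 1))) = √(-3605 + 51/(24 + 4)) = √(-3605 + 51/28) = √(-100889/28) = I*√706223/14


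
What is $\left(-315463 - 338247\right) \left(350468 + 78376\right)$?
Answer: $-280339611240$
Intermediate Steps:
$\left(-315463 - 338247\right) \left(350468 + 78376\right) = \left(-653710\right) 428844 = -280339611240$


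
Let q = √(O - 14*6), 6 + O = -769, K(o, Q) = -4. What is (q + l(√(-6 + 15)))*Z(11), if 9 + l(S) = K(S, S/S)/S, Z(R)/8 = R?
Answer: -2728/3 + 88*I*√859 ≈ -909.33 + 2579.2*I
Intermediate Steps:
Z(R) = 8*R
O = -775 (O = -6 - 769 = -775)
l(S) = -9 - 4/S
q = I*√859 (q = √(-775 - 14*6) = √(-775 - 84) = √(-859) = I*√859 ≈ 29.309*I)
(q + l(√(-6 + 15)))*Z(11) = (I*√859 + (-9 - 4/√(-6 + 15)))*(8*11) = (I*√859 + (-9 - 4/(√9)))*88 = (I*√859 + (-9 - 4/3))*88 = (I*√859 - 31/3)*88 = (-31/3 + I*√859)*88 = -2728/3 + 88*I*√859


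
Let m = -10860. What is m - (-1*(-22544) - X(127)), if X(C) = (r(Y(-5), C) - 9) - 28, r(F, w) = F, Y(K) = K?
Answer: -33446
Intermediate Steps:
X(C) = -42 (X(C) = (-5 - 9) - 28 = -14 - 28 = -42)
m - (-1*(-22544) - X(127)) = -10860 - (-1*(-22544) - 1*(-42)) = -10860 - (22544 + 42) = -10860 - 1*22586 = -10860 - 22586 = -33446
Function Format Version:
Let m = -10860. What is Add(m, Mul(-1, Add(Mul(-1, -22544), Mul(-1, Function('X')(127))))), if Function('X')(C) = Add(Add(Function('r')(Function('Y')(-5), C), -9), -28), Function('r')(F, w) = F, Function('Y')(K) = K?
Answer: -33446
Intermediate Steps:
Function('X')(C) = -42 (Function('X')(C) = Add(Add(-5, -9), -28) = Add(-14, -28) = -42)
Add(m, Mul(-1, Add(Mul(-1, -22544), Mul(-1, Function('X')(127))))) = Add(-10860, Mul(-1, Add(Mul(-1, -22544), Mul(-1, -42)))) = Add(-10860, Mul(-1, Add(22544, 42))) = Add(-10860, Mul(-1, 22586)) = Add(-10860, -22586) = -33446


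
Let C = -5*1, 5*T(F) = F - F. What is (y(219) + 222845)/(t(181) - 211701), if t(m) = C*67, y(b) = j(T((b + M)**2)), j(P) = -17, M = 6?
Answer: -55707/53009 ≈ -1.0509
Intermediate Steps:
T(F) = 0 (T(F) = (F - F)/5 = (1/5)*0 = 0)
C = -5
y(b) = -17
t(m) = -335 (t(m) = -5*67 = -335)
(y(219) + 222845)/(t(181) - 211701) = (-17 + 222845)/(-335 - 211701) = 222828/(-212036) = 222828*(-1/212036) = -55707/53009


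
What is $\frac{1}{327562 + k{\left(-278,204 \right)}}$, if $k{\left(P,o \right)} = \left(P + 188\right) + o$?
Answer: $\frac{1}{327676} \approx 3.0518 \cdot 10^{-6}$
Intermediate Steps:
$k{\left(P,o \right)} = 188 + P + o$ ($k{\left(P,o \right)} = \left(188 + P\right) + o = 188 + P + o$)
$\frac{1}{327562 + k{\left(-278,204 \right)}} = \frac{1}{327562 + \left(188 - 278 + 204\right)} = \frac{1}{327562 + 114} = \frac{1}{327676}$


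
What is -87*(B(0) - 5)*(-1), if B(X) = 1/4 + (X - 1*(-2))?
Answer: -957/4 ≈ -239.25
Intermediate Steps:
B(X) = 9/4 + X (B(X) = 1/4 + (X + 2) = 1/4 + (2 + X) = 9/4 + X)
-87*(B(0) - 5)*(-1) = -87*((9/4 + 0) - 5)*(-1) = -87*(9/4 - 5)*(-1) = -(-957)*(-1)/4 = -87*11/4 = -957/4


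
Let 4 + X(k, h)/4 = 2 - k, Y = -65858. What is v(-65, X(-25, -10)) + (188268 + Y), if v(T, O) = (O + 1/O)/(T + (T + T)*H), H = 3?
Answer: 1024814827/8372 ≈ 1.2241e+5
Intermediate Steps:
X(k, h) = -8 - 4*k (X(k, h) = -16 + 4*(2 - k) = -16 + (8 - 4*k) = -8 - 4*k)
v(T, O) = (O + 1/O)/(7*T) (v(T, O) = (O + 1/O)/(T + (T + T)*3) = (O + 1/O)/(T + (2*T)*3) = (O + 1/O)/(T + 6*T) = (O + 1/O)/((7*T)) = (O + 1/O)*(1/(7*T)) = (O + 1/O)/(7*T))
v(-65, X(-25, -10)) + (188268 + Y) = (1/7)*(1 + (-8 - 4*(-25))**2)/(-8 - 4*(-25)*(-65)) + (188268 - 65858) = (1/7)*(-1/65)*(1 + (-8 + 100)**2)/(-8 + 100) + 122410 = (1/7)*(-1/65)*(1 + 92**2)/92 + 122410 = (1/7)*(1/92)*(-1/65)*(1 + 8464) + 122410 = (1/7)*(1/92)*(-1/65)*8465 + 122410 = -1693/8372 + 122410 = 1024814827/8372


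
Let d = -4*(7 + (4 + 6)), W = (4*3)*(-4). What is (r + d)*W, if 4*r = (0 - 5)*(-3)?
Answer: 3084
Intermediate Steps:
r = 15/4 (r = ((0 - 5)*(-3))/4 = (-5*(-3))/4 = (1/4)*15 = 15/4 ≈ 3.7500)
W = -48 (W = 12*(-4) = -48)
d = -68 (d = -4*(7 + 10) = -4*17 = -68)
(r + d)*W = (15/4 - 68)*(-48) = -257/4*(-48) = 3084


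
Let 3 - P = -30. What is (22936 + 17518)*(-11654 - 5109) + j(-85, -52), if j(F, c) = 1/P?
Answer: -22378303265/33 ≈ -6.7813e+8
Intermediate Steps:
P = 33 (P = 3 - 1*(-30) = 3 + 30 = 33)
j(F, c) = 1/33
(22936 + 17518)*(-11654 - 5109) + j(-85, -52) = (22936 + 17518)*(-11654 - 5109) + 1/33 = 40454*(-16763) + 1/33 = -678130402 + 1/33 = -22378303265/33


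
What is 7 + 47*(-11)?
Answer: -510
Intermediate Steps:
7 + 47*(-11) = 7 - 517 = -510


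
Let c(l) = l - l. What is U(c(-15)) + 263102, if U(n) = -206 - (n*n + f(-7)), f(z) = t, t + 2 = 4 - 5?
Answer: 262899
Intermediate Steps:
c(l) = 0
t = -3 (t = -2 + (4 - 5) = -2 - 1 = -3)
f(z) = -3
U(n) = -203 - n**2 (U(n) = -206 - (n*n - 3) = -206 - (n**2 - 3) = -206 - (-3 + n**2) = -206 + (3 - n**2) = -203 - n**2)
U(c(-15)) + 263102 = (-203 - 1*0**2) + 263102 = (-203 - 1*0) + 263102 = (-203 + 0) + 263102 = -203 + 263102 = 262899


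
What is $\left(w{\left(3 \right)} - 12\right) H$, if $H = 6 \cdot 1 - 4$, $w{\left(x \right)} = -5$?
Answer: $-34$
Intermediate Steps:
$H = 2$ ($H = 6 - 4 = 2$)
$\left(w{\left(3 \right)} - 12\right) H = \left(-5 - 12\right) 2 = \left(-17\right) 2 = -34$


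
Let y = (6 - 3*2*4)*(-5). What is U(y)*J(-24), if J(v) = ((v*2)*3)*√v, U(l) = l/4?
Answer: -6480*I*√6 ≈ -15873.0*I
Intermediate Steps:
y = 90 (y = (6 - 6*4)*(-5) = (6 - 24)*(-5) = -18*(-5) = 90)
U(l) = l/4 (U(l) = l*(¼) = l/4)
J(v) = 6*v^(3/2) (J(v) = ((2*v)*3)*√v = (6*v)*√v = 6*v^(3/2))
U(y)*J(-24) = ((¼)*90)*(6*(-24)^(3/2)) = 45*(6*(-48*I*√6))/2 = 45*(-288*I*√6)/2 = -6480*I*√6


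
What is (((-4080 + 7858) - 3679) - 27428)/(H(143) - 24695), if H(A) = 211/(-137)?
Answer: 3744073/3383426 ≈ 1.1066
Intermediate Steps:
H(A) = -211/137 (H(A) = 211*(-1/137) = -211/137)
(((-4080 + 7858) - 3679) - 27428)/(H(143) - 24695) = (((-4080 + 7858) - 3679) - 27428)/(-211/137 - 24695) = ((3778 - 3679) - 27428)/(-3383426/137) = (99 - 27428)*(-137/3383426) = -27329*(-137/3383426) = 3744073/3383426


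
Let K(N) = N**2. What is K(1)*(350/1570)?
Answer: 35/157 ≈ 0.22293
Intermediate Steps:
K(1)*(350/1570) = 1**2*(350/1570) = 1*(350*(1/1570)) = 1*(35/157) = 35/157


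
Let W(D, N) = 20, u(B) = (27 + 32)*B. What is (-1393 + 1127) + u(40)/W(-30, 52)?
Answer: -148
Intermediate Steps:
u(B) = 59*B
(-1393 + 1127) + u(40)/W(-30, 52) = (-1393 + 1127) + (59*40)/20 = -266 + 2360*(1/20) = -266 + 118 = -148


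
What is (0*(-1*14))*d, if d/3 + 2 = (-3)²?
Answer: 0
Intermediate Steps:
d = 21 (d = -6 + 3*(-3)² = -6 + 3*9 = -6 + 27 = 21)
(0*(-1*14))*d = (0*(-1*14))*21 = (0*(-14))*21 = 0*21 = 0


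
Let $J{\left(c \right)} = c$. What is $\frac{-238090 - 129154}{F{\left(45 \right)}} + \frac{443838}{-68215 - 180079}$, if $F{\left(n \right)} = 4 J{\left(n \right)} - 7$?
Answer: $- \frac{45630632855}{21477431} \approx -2124.6$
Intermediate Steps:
$F{\left(n \right)} = -7 + 4 n$ ($F{\left(n \right)} = 4 n - 7 = -7 + 4 n$)
$\frac{-238090 - 129154}{F{\left(45 \right)}} + \frac{443838}{-68215 - 180079} = \frac{-238090 - 129154}{-7 + 4 \cdot 45} + \frac{443838}{-68215 - 180079} = - \frac{367244}{-7 + 180} + \frac{443838}{-248294} = - \frac{367244}{173} + 443838 \left(- \frac{1}{248294}\right) = \left(-367244\right) \frac{1}{173} - \frac{221919}{124147} = - \frac{367244}{173} - \frac{221919}{124147} = - \frac{45630632855}{21477431}$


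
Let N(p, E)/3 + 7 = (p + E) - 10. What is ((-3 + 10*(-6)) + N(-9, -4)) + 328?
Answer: 175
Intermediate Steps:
N(p, E) = -51 + 3*E + 3*p (N(p, E) = -21 + 3*((p + E) - 10) = -21 + 3*((E + p) - 10) = -21 + 3*(-10 + E + p) = -21 + (-30 + 3*E + 3*p) = -51 + 3*E + 3*p)
((-3 + 10*(-6)) + N(-9, -4)) + 328 = ((-3 + 10*(-6)) + (-51 + 3*(-4) + 3*(-9))) + 328 = ((-3 - 60) + (-51 - 12 - 27)) + 328 = (-63 - 90) + 328 = -153 + 328 = 175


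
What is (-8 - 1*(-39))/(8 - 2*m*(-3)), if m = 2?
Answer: 31/20 ≈ 1.5500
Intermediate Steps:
(-8 - 1*(-39))/(8 - 2*m*(-3)) = (-8 - 1*(-39))/(8 - 2*2*(-3)) = (-8 + 39)/(8 - 4*(-3)) = 31/(8 + 12) = 31/20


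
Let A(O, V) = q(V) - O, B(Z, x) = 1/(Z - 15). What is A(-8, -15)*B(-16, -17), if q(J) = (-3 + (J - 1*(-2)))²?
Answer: -264/31 ≈ -8.5161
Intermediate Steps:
B(Z, x) = 1/(-15 + Z)
q(J) = (-1 + J)² (q(J) = (-3 + (J + 2))² = (-3 + (2 + J))² = (-1 + J)²)
A(O, V) = (-1 + V)² - O
A(-8, -15)*B(-16, -17) = ((-1 - 15)² - 1*(-8))/(-15 - 16) = ((-16)² + 8)/(-31) = (256 + 8)*(-1/31) = 264*(-1/31) = -264/31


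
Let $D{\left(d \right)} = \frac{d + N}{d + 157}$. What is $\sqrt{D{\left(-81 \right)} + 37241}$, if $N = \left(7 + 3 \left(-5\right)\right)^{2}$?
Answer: $\frac{\sqrt{53775681}}{38} \approx 192.98$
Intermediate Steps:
$N = 64$ ($N = \left(7 - 15\right)^{2} = \left(-8\right)^{2} = 64$)
$D{\left(d \right)} = \frac{64 + d}{157 + d}$ ($D{\left(d \right)} = \frac{d + 64}{d + 157} = \frac{64 + d}{157 + d}$)
$\sqrt{D{\left(-81 \right)} + 37241} = \sqrt{\frac{64 - 81}{157 - 81} + 37241} = \sqrt{\frac{1}{76} \left(-17\right) + 37241} = \sqrt{- \frac{17}{76} + 37241} = \sqrt{\frac{2830299}{76}} = \frac{\sqrt{53775681}}{38}$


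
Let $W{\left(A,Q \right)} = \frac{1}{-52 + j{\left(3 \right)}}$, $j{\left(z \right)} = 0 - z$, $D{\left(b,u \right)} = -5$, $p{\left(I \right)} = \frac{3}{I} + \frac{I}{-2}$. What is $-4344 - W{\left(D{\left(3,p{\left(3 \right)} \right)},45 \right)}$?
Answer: $- \frac{238919}{55} \approx -4344.0$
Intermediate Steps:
$p{\left(I \right)} = \frac{3}{I} - \frac{I}{2}$ ($p{\left(I \right)} = \frac{3}{I} + I \left(- \frac{1}{2}\right) = \frac{3}{I} - \frac{I}{2}$)
$j{\left(z \right)} = - z$
$W{\left(A,Q \right)} = - \frac{1}{55}$ ($W{\left(A,Q \right)} = \frac{1}{-52 - 3} = \frac{1}{-55} = - \frac{1}{55}$)
$-4344 - W{\left(D{\left(3,p{\left(3 \right)} \right)},45 \right)} = -4344 - - \frac{1}{55} = -4344 + \frac{1}{55} = - \frac{238919}{55}$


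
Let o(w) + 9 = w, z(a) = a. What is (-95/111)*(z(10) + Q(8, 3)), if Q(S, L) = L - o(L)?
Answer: -1805/111 ≈ -16.261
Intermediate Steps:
o(w) = -9 + w
Q(S, L) = 9 (Q(S, L) = L - (-9 + L) = L + (9 - L) = 9)
(-95/111)*(z(10) + Q(8, 3)) = (-95/111)*(10 + 9) = -95*1/111*19 = -95/111*19 = -1805/111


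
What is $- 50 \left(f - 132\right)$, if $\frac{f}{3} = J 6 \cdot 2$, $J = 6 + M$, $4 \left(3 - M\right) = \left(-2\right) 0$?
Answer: $-9600$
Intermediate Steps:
$M = 3$ ($M = 3 - \frac{\left(-2\right) 0}{4} = 3 - 0 = 3 + 0 = 3$)
$J = 9$ ($J = 6 + 3 = 9$)
$f = 324$ ($f = 3 \cdot 9 \cdot 6 \cdot 2 = 3 \cdot 54 \cdot 2 = 3 \cdot 108 = 324$)
$- 50 \left(f - 132\right) = - 50 \left(324 - 132\right) = \left(-50\right) 192 = -9600$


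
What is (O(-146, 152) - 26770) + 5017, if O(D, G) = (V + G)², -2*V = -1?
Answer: 6013/4 ≈ 1503.3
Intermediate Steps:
V = ½ (V = -½*(-1) = ½ ≈ 0.50000)
O(D, G) = (½ + G)²
(O(-146, 152) - 26770) + 5017 = ((1 + 2*152)²/4 - 26770) + 5017 = ((1 + 304)²/4 - 26770) + 5017 = ((¼)*305² - 26770) + 5017 = ((¼)*93025 - 26770) + 5017 = (93025/4 - 26770) + 5017 = -14055/4 + 5017 = 6013/4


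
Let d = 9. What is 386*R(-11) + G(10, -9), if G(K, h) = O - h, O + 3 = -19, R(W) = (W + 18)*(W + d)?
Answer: -5417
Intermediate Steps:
R(W) = (9 + W)*(18 + W) (R(W) = (W + 18)*(W + 9) = (18 + W)*(9 + W) = (9 + W)*(18 + W))
O = -22 (O = -3 - 19 = -22)
G(K, h) = -22 - h
386*R(-11) + G(10, -9) = 386*(162 + (-11)² + 27*(-11)) + (-22 - 1*(-9)) = 386*(162 + 121 - 297) + (-22 + 9) = 386*(-14) - 13 = -5404 - 13 = -5417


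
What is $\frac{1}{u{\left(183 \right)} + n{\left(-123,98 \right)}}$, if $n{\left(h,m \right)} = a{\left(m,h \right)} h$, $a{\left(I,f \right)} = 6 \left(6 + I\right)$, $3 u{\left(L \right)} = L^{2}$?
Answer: $- \frac{1}{65589} \approx -1.5246 \cdot 10^{-5}$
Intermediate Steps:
$u{\left(L \right)} = \frac{L^{2}}{3}$
$a{\left(I,f \right)} = 36 + 6 I$
$n{\left(h,m \right)} = h \left(36 + 6 m\right)$ ($n{\left(h,m \right)} = \left(36 + 6 m\right) h = h \left(36 + 6 m\right)$)
$\frac{1}{u{\left(183 \right)} + n{\left(-123,98 \right)}} = \frac{1}{\frac{183^{2}}{3} + 6 \left(-123\right) \left(6 + 98\right)} = \frac{1}{\frac{1}{3} \cdot 33489 + 6 \left(-123\right) 104} = \frac{1}{11163 - 76752} = \frac{1}{-65589} = - \frac{1}{65589}$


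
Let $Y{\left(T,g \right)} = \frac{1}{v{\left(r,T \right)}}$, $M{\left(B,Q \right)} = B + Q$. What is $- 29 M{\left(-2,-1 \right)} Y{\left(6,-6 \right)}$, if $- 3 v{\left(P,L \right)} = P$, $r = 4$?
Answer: $- \frac{261}{4} \approx -65.25$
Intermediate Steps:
$v{\left(P,L \right)} = - \frac{P}{3}$
$Y{\left(T,g \right)} = - \frac{3}{4}$ ($Y{\left(T,g \right)} = \frac{1}{\left(- \frac{1}{3}\right) 4} = \frac{1}{- \frac{4}{3}} = - \frac{3}{4}$)
$- 29 M{\left(-2,-1 \right)} Y{\left(6,-6 \right)} = - 29 \left(-2 - 1\right) \left(- \frac{3}{4}\right) = \left(-29\right) \left(-3\right) \left(- \frac{3}{4}\right) = 87 \left(- \frac{3}{4}\right) = - \frac{261}{4}$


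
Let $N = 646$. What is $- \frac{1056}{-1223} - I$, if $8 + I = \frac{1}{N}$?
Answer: $\frac{7001417}{790058} \approx 8.8619$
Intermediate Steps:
$I = - \frac{5167}{646}$ ($I = -8 + \frac{1}{646} = - \frac{5167}{646} \approx -7.9985$)
$- \frac{1056}{-1223} - I = - \frac{1056}{-1223} - - \frac{5167}{646} = \left(-1056\right) \left(- \frac{1}{1223}\right) + \frac{5167}{646} = \frac{1056}{1223} + \frac{5167}{646} = \frac{7001417}{790058}$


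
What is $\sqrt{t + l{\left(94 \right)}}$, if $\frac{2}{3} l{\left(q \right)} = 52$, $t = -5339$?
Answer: $i \sqrt{5261} \approx 72.533 i$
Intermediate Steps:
$l{\left(q \right)} = 78$ ($l{\left(q \right)} = \frac{3}{2} \cdot 52 = 78$)
$\sqrt{t + l{\left(94 \right)}} = \sqrt{-5339 + 78} = \sqrt{-5261} = i \sqrt{5261}$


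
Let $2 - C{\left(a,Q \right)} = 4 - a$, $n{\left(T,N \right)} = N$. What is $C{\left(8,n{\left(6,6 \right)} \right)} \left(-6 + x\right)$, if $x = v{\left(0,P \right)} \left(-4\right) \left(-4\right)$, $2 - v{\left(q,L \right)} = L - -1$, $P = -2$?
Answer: $252$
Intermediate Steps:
$v{\left(q,L \right)} = 1 - L$ ($v{\left(q,L \right)} = 2 - \left(L - -1\right) = 2 - \left(L + 1\right) = 2 - \left(1 + L\right) = 1 - L$)
$x = 48$ ($x = \left(1 - -2\right) \left(-4\right) \left(-4\right) = \left(1 + 2\right) \left(-4\right) \left(-4\right) = 3 \left(-4\right) \left(-4\right) = \left(-12\right) \left(-4\right) = 48$)
$C{\left(a,Q \right)} = -2 + a$ ($C{\left(a,Q \right)} = 2 - \left(4 - a\right) = 2 + \left(-4 + a\right) = -2 + a$)
$C{\left(8,n{\left(6,6 \right)} \right)} \left(-6 + x\right) = \left(-2 + 8\right) \left(-6 + 48\right) = 6 \cdot 42 = 252$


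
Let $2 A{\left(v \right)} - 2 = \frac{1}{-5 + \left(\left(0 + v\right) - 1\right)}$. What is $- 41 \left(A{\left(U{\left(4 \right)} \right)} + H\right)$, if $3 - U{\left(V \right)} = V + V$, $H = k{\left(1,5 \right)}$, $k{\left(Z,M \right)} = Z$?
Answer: $- \frac{1763}{22} \approx -80.136$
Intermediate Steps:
$H = 1$
$U{\left(V \right)} = 3 - 2 V$ ($U{\left(V \right)} = 3 - \left(V + V\right) = 3 - 2 V$)
$A{\left(v \right)} = 1 + \frac{1}{2 \left(-6 + v\right)}$ ($A{\left(v \right)} = 1 + \frac{1}{2 \left(-5 + \left(\left(0 + v\right) - 1\right)\right)} = 1 + \frac{1}{2 \left(-5 + \left(v - 1\right)\right)} = 1 + \frac{1}{2 \left(-5 + \left(-1 + v\right)\right)} = 1 + \frac{1}{2 \left(-6 + v\right)}$)
$- 41 \left(A{\left(U{\left(4 \right)} \right)} + H\right) = - 41 \left(\frac{- \frac{11}{2} + \left(3 - 8\right)}{-6 + \left(3 - 8\right)} + 1\right) = - 41 \left(\frac{- \frac{11}{2} - 5}{-6 - 5} + 1\right) = - 41 \left(\frac{1}{-11} \left(- \frac{21}{2}\right) + 1\right) = - 41 \left(\left(- \frac{1}{11}\right) \left(- \frac{21}{2}\right) + 1\right) = - 41 \left(\frac{21}{22} + 1\right) = \left(-41\right) \frac{43}{22} = - \frac{1763}{22}$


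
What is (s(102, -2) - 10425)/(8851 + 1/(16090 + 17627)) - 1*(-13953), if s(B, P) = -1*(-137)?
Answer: 260227206288/18651823 ≈ 13952.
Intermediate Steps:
s(B, P) = 137
(s(102, -2) - 10425)/(8851 + 1/(16090 + 17627)) - 1*(-13953) = (137 - 10425)/(8851 + 1/(16090 + 17627)) - 1*(-13953) = -10288/(8851 + 1/33717) + 13953 = -10288/298429168/33717 + 13953 = -10288*33717/298429168 + 13953 = -21680031/18651823 + 13953 = 260227206288/18651823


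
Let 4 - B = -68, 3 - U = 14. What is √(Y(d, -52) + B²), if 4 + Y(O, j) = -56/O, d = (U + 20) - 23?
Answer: 72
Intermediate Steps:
U = -11 (U = 3 - 1*14 = 3 - 14 = -11)
d = -14 (d = (-11 + 20) - 23 = 9 - 23 = -14)
Y(O, j) = -4 - 56/O
B = 72 (B = 4 - 1*(-68) = 4 + 68 = 72)
√(Y(d, -52) + B²) = √((-4 - 56/(-14)) + 72²) = √((-4 - 56*(-1/14)) + 5184) = √((-4 + 4) + 5184) = √(0 + 5184) = √5184 = 72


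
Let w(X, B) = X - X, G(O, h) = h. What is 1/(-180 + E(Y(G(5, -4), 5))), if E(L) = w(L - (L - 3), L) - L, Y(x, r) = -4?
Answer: -1/176 ≈ -0.0056818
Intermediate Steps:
w(X, B) = 0
E(L) = -L (E(L) = 0 - L = -L)
1/(-180 + E(Y(G(5, -4), 5))) = 1/(-180 - 1*(-4)) = 1/(-180 + 4) = 1/(-176) = -1/176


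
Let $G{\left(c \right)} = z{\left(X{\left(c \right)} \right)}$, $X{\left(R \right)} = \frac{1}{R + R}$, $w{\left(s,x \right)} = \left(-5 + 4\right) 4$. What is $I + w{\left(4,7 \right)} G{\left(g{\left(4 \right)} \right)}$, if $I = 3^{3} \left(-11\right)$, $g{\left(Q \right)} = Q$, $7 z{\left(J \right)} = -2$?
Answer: $- \frac{2071}{7} \approx -295.86$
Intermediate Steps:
$w{\left(s,x \right)} = -4$ ($w{\left(s,x \right)} = \left(-1\right) 4 = -4$)
$X{\left(R \right)} = \frac{1}{2 R}$
$z{\left(J \right)} = - \frac{2}{7}$ ($z{\left(J \right)} = \frac{1}{7} \left(-2\right) = - \frac{2}{7}$)
$G{\left(c \right)} = - \frac{2}{7}$
$I = -297$ ($I = 27 \left(-11\right) = -297$)
$I + w{\left(4,7 \right)} G{\left(g{\left(4 \right)} \right)} = -297 - - \frac{8}{7} = -297 + \frac{8}{7} = - \frac{2071}{7}$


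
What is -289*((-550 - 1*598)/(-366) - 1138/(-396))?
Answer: -20979377/12078 ≈ -1737.0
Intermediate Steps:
-289*((-550 - 1*598)/(-366) - 1138/(-396)) = -289*((-550 - 598)*(-1/366) - 1138*(-1/396)) = -289*(-1148*(-1/366) + 569/198) = -289*(574/183 + 569/198) = -289*72593/12078 = -20979377/12078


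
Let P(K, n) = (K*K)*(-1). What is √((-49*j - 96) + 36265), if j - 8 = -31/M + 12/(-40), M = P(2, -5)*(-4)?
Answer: √14354655/20 ≈ 189.44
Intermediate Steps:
P(K, n) = -K² (P(K, n) = K²*(-1) = -K²)
M = 16 (M = -1*2²*(-4) = -1*4*(-4) = -4*(-4) = 16)
j = 461/80 (j = 8 + (-31/16 + 12/(-40)) = 8 + (-31*1/16 + 12*(-1/40)) = 8 + (-31/16 - 3/10) = 8 - 179/80 = 461/80 ≈ 5.7625)
√((-49*j - 96) + 36265) = √((-49*461/80 - 96) + 36265) = √((-22589/80 - 96) + 36265) = √(-30269/80 + 36265) = √(2870931/80) = √14354655/20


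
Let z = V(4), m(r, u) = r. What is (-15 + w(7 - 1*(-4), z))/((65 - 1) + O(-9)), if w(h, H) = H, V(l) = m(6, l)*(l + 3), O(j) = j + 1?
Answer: 27/56 ≈ 0.48214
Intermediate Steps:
O(j) = 1 + j
V(l) = 18 + 6*l (V(l) = 6*(l + 3) = 6*(3 + l) = 18 + 6*l)
z = 42 (z = 18 + 6*4 = 18 + 24 = 42)
(-15 + w(7 - 1*(-4), z))/((65 - 1) + O(-9)) = (-15 + 42)/((65 - 1) + (1 - 9)) = 27/(64 - 8) = 27/56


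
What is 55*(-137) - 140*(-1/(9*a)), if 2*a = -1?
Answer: -68095/9 ≈ -7566.1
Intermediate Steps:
a = -½ (a = (½)*(-1) = -½ ≈ -0.50000)
55*(-137) - 140*(-1/(9*a)) = 55*(-137) - 140/(-3*3*(-½)) = -7535 - 140/((-9*(-½))) = -7535 - 140/9/2 = -7535 - 140*2/9 = -7535 - 280/9 = -68095/9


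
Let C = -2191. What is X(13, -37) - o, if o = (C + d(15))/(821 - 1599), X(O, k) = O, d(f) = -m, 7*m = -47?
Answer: 27754/2723 ≈ 10.192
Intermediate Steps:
m = -47/7 (m = (⅐)*(-47) = -47/7 ≈ -6.7143)
d(f) = 47/7 (d(f) = -1*(-47/7) = 47/7)
o = 7645/2723 (o = (-2191 + 47/7)/(821 - 1599) = -15290/7/(-778) = -15290/7*(-1/778) = 7645/2723 ≈ 2.8076)
X(13, -37) - o = 13 - 1*7645/2723 = 13 - 7645/2723 = 27754/2723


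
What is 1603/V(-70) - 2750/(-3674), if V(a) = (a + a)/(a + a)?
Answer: 267826/167 ≈ 1603.7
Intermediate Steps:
V(a) = 1 (V(a) = (2*a)/((2*a)) = (1/(2*a))*(2*a) = 1)
1603/V(-70) - 2750/(-3674) = 1603/1 - 2750/(-3674) = 1603*1 - 2750*(-1/3674) = 1603 + 125/167 = 267826/167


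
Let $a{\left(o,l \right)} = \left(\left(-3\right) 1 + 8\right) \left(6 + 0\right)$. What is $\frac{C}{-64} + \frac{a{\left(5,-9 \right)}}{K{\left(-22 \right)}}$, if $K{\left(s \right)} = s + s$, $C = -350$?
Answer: $\frac{1685}{352} \approx 4.7869$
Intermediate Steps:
$a{\left(o,l \right)} = 30$ ($a{\left(o,l \right)} = \left(-3 + 8\right) 6 = 5 \cdot 6 = 30$)
$K{\left(s \right)} = 2 s$
$\frac{C}{-64} + \frac{a{\left(5,-9 \right)}}{K{\left(-22 \right)}} = - \frac{350}{-64} + \frac{30}{2 \left(-22\right)} = \left(-350\right) \left(- \frac{1}{64}\right) + \frac{30}{-44} = \frac{175}{32} + 30 \left(- \frac{1}{44}\right) = \frac{175}{32} - \frac{15}{22} = \frac{1685}{352}$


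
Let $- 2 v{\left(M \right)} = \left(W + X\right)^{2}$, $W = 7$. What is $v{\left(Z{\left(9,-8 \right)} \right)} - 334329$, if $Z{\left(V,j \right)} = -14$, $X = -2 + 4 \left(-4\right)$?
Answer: $- \frac{668779}{2} \approx -3.3439 \cdot 10^{5}$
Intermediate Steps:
$X = -18$ ($X = -2 - 16 = -18$)
$v{\left(M \right)} = - \frac{121}{2}$ ($v{\left(M \right)} = - \frac{\left(7 - 18\right)^{2}}{2} = - \frac{\left(-11\right)^{2}}{2} = \left(- \frac{1}{2}\right) 121 = - \frac{121}{2}$)
$v{\left(Z{\left(9,-8 \right)} \right)} - 334329 = - \frac{121}{2} - 334329 = - \frac{668779}{2}$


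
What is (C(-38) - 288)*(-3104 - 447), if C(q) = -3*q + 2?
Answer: 610772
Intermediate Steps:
C(q) = 2 - 3*q
(C(-38) - 288)*(-3104 - 447) = ((2 - 3*(-38)) - 288)*(-3104 - 447) = ((2 + 114) - 288)*(-3551) = (116 - 288)*(-3551) = -172*(-3551) = 610772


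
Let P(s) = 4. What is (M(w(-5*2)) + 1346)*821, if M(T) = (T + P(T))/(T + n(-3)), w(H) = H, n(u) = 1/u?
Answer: 34271824/31 ≈ 1.1055e+6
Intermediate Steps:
M(T) = (4 + T)/(-⅓ + T) (M(T) = (T + 4)/(T + 1/(-3)) = (4 + T)/(T - ⅓) = (4 + T)/(-⅓ + T))
(M(w(-5*2)) + 1346)*821 = (3*(4 - 5*2)/(-1 + 3*(-5*2)) + 1346)*821 = (3*(4 - 10)/(-1 + 3*(-10)) + 1346)*821 = (3*(-6)/(-1 - 30) + 1346)*821 = (3*(-6)/(-31) + 1346)*821 = (3*(-1/31)*(-6) + 1346)*821 = (18/31 + 1346)*821 = (41744/31)*821 = 34271824/31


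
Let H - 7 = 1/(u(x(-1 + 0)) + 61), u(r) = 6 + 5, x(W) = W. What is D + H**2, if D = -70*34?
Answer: -12082895/5184 ≈ -2330.8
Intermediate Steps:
u(r) = 11
H = 505/72 (H = 7 + 1/(11 + 61) = 7 + 1/72 = 505/72 ≈ 7.0139)
D = -2380
D + H**2 = -2380 + (505/72)**2 = -2380 + 255025/5184 = -12082895/5184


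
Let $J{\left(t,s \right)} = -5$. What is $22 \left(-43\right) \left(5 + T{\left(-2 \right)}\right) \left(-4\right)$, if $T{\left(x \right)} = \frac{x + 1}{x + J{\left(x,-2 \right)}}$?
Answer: $\frac{136224}{7} \approx 19461.0$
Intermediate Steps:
$T{\left(x \right)} = \frac{1 + x}{-5 + x}$ ($T{\left(x \right)} = \frac{x + 1}{x - 5} = \frac{1 + x}{-5 + x}$)
$22 \left(-43\right) \left(5 + T{\left(-2 \right)}\right) \left(-4\right) = 22 \left(-43\right) \left(5 + \frac{1 - 2}{-5 - 2}\right) \left(-4\right) = - 946 \left(5 + \frac{1}{-7} \left(-1\right)\right) \left(-4\right) = - 946 \left(5 - - \frac{1}{7}\right) \left(-4\right) = - 946 \left(5 + \frac{1}{7}\right) \left(-4\right) = - 946 \cdot \frac{36}{7} \left(-4\right) = \left(-946\right) \left(- \frac{144}{7}\right) = \frac{136224}{7}$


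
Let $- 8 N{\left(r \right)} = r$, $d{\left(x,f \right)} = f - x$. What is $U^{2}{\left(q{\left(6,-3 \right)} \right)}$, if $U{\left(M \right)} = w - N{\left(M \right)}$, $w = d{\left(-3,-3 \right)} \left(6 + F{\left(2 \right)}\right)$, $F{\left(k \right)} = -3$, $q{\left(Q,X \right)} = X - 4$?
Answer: $\frac{49}{64} \approx 0.76563$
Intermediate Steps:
$q{\left(Q,X \right)} = -4 + X$
$N{\left(r \right)} = - \frac{r}{8}$
$w = 0$ ($w = \left(-3 - -3\right) \left(6 - 3\right) = \left(-3 + 3\right) 3 = 0 \cdot 3 = 0$)
$U{\left(M \right)} = \frac{M}{8}$ ($U{\left(M \right)} = 0 - - \frac{M}{8} = 0 + \frac{M}{8} = \frac{M}{8}$)
$U^{2}{\left(q{\left(6,-3 \right)} \right)} = \left(\frac{-4 - 3}{8}\right)^{2} = \left(\frac{1}{8} \left(-7\right)\right)^{2} = \left(- \frac{7}{8}\right)^{2} = \frac{49}{64}$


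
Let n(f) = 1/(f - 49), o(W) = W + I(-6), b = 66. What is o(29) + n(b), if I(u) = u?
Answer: 392/17 ≈ 23.059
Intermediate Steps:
o(W) = -6 + W (o(W) = W - 6 = -6 + W)
n(f) = 1/(-49 + f)
o(29) + n(b) = (-6 + 29) + 1/(-49 + 66) = 23 + 1/17 = 392/17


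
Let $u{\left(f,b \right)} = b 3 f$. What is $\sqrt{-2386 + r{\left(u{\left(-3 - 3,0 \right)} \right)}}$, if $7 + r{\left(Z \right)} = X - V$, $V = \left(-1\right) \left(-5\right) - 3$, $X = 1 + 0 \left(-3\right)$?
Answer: $3 i \sqrt{266} \approx 48.929 i$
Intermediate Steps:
$X = 1$ ($X = 1 + 0 = 1$)
$V = 2$ ($V = 5 - 3 = 2$)
$u{\left(f,b \right)} = 3 b f$
$r{\left(Z \right)} = -8$ ($r{\left(Z \right)} = -7 + \left(1 - 2\right) = -7 - 1 = -8$)
$\sqrt{-2386 + r{\left(u{\left(-3 - 3,0 \right)} \right)}} = \sqrt{-2386 - 8} = \sqrt{-2394} = 3 i \sqrt{266}$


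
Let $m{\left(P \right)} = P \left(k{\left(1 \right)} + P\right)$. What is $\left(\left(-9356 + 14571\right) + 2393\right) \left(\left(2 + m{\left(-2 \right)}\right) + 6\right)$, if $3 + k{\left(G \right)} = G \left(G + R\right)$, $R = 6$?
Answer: $30432$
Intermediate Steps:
$k{\left(G \right)} = -3 + G \left(6 + G\right)$ ($k{\left(G \right)} = -3 + G \left(G + 6\right) = -3 + G \left(6 + G\right)$)
$m{\left(P \right)} = P \left(4 + P\right)$ ($m{\left(P \right)} = P \left(\left(-3 + 1^{2} + 6 \cdot 1\right) + P\right) = P \left(\left(-3 + 1 + 6\right) + P\right) = P \left(4 + P\right)$)
$\left(\left(-9356 + 14571\right) + 2393\right) \left(\left(2 + m{\left(-2 \right)}\right) + 6\right) = \left(\left(-9356 + 14571\right) + 2393\right) \left(\left(2 - 2 \left(4 - 2\right)\right) + 6\right) = \left(5215 + 2393\right) \left(\left(2 - 4\right) + 6\right) = 7608 \left(\left(2 - 4\right) + 6\right) = 7608 \left(-2 + 6\right) = 7608 \cdot 4 = 30432$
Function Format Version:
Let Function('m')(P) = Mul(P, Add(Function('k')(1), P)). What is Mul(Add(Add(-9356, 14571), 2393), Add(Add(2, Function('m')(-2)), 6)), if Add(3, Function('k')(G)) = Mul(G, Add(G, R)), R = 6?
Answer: 30432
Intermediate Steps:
Function('k')(G) = Add(-3, Mul(G, Add(6, G))) (Function('k')(G) = Add(-3, Mul(G, Add(G, 6))) = Add(-3, Mul(G, Add(6, G))))
Function('m')(P) = Mul(P, Add(4, P)) (Function('m')(P) = Mul(P, Add(Add(-3, Pow(1, 2), Mul(6, 1)), P)) = Mul(P, Add(Add(-3, 1, 6), P)) = Mul(P, Add(4, P)))
Mul(Add(Add(-9356, 14571), 2393), Add(Add(2, Function('m')(-2)), 6)) = Mul(Add(Add(-9356, 14571), 2393), Add(Add(2, Mul(-2, Add(4, -2))), 6)) = Mul(Add(5215, 2393), Add(Add(2, Mul(-2, 2)), 6)) = Mul(7608, Add(Add(2, -4), 6)) = Mul(7608, Add(-2, 6)) = Mul(7608, 4) = 30432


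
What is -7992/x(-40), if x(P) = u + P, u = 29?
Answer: 7992/11 ≈ 726.54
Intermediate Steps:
x(P) = 29 + P
-7992/x(-40) = -7992/(29 - 40) = -7992/(-11) = -7992*(-1/11) = 7992/11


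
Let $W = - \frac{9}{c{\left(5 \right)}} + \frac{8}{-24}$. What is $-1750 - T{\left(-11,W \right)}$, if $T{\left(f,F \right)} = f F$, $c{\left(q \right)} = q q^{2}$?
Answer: $- \frac{657922}{375} \approx -1754.5$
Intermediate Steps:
$c{\left(q \right)} = q^{3}$
$W = - \frac{152}{375}$ ($W = - \frac{9}{5^{3}} + \frac{8}{-24} = - \frac{9}{125} + 8 \left(- \frac{1}{24}\right) = \left(-9\right) \frac{1}{125} - \frac{1}{3} = - \frac{9}{125} - \frac{1}{3} = - \frac{152}{375} \approx -0.40533$)
$T{\left(f,F \right)} = F f$
$-1750 - T{\left(-11,W \right)} = -1750 - \left(- \frac{152}{375}\right) \left(-11\right) = -1750 - \frac{1672}{375} = - \frac{657922}{375}$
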